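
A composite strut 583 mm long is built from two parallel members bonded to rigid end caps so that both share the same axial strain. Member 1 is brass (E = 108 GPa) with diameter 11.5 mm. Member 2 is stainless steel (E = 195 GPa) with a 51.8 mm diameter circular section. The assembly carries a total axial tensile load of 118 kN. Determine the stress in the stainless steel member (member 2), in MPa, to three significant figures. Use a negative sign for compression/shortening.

A_1 = 103.9 mm².
A_2 = 2107 mm².
Equal strain + equilibrium ⇒ each member carries load in proportion to AE: A₁E₁ = 11220000 N, A₂E₂ = 410900000 N, ΣAE = 422200000 N.
σ₂ = P·E₂/ΣAE = 118000·195000/422200000 = 54.5 MPa.

54.5 MPa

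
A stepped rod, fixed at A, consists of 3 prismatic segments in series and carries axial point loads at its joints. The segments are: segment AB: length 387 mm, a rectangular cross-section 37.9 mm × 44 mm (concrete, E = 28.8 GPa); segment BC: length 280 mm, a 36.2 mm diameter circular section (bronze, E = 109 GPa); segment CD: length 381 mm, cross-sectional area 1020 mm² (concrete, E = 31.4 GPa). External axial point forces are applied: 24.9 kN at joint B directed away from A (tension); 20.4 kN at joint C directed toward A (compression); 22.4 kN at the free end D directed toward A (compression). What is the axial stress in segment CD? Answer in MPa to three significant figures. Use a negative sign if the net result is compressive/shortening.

Internal axial forces (sectioning from the free end, tension +): N_CD = -22.4 kN, N_BC = -42.8 kN, N_AB = -17.9 kN.
σ_CD = N_CD/A_CD = -22400/1020 = -21.96 MPa.

-22.0 MPa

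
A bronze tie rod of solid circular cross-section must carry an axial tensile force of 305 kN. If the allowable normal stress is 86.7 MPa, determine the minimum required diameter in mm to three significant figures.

Required area A ≥ P/σ_allow = 305000/86.7 = 3518 mm².
For a solid circular section, d ≥ √(4A/π) = 66.93 mm.

66.9 mm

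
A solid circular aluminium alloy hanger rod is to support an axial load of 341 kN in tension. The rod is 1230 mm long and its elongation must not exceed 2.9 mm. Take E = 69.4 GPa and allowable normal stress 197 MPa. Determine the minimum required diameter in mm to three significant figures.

51.5 mm

Required area A ≥ P/σ_allow = 341000/197 = 1731 mm².
For a solid circular section, d ≥ √(4A/π) = 46.95 mm.
Elongation limit: A ≥ PL/(Eδ_allow) = 341000·1230/(69400·2.9) = 2084 mm² ⇒ d ≥ 51.51 mm.
The elongation limit governs.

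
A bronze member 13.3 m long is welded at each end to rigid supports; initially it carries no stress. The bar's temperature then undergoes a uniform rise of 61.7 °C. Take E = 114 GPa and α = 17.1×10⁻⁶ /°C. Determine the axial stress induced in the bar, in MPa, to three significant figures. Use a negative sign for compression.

Free thermal expansion αLΔT = 17.1e-6 · 13300 · 61.7 = 14.03 mm.
The walls impose strain ε = −(14.03)/13300 = -1.0551e-03; σ = Eε = 114000 · -1.0551e-03 = -120.3 MPa.

-120 MPa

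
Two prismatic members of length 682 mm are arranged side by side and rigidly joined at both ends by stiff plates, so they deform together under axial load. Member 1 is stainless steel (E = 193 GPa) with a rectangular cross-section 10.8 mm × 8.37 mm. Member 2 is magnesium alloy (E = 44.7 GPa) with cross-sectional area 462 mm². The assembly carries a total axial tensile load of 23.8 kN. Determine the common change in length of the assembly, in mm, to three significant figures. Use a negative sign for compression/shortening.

A_1 = 90.4 mm².
Equal strain + equilibrium ⇒ each member carries load in proportion to AE: A₁E₁ = 17450000 N, A₂E₂ = 20650000 N, ΣAE = 38100000 N.
δ = PL/ΣAE = 23800·682/38100000 = 0.4261 mm.

0.426 mm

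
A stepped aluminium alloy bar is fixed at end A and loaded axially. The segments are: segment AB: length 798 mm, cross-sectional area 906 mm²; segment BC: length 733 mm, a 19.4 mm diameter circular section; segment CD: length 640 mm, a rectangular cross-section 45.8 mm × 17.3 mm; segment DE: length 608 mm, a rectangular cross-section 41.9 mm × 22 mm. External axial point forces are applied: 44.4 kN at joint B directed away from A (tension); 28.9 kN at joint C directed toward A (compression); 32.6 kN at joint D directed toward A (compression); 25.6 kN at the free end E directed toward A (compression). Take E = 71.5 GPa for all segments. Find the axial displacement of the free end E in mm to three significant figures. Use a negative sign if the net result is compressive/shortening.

-4.44 mm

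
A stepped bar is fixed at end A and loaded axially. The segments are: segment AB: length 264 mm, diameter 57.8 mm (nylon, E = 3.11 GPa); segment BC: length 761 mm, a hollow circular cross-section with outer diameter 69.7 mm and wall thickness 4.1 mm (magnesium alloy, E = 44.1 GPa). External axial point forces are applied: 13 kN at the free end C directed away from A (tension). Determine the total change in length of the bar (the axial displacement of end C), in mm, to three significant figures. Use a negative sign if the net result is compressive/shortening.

0.686 mm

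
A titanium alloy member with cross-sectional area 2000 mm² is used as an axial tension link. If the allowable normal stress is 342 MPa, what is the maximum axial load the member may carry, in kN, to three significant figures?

684 kN

P_max = σ_allow · A = 342 · 2000 = 684000 N = 684 kN.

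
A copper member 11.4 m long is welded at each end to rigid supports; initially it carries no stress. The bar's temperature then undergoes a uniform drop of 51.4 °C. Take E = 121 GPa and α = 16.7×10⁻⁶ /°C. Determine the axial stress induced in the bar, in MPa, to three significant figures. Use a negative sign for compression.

104 MPa

Free thermal expansion αLΔT = 16.7e-6 · 11400 · -51.4 = -9.786 mm.
The walls impose strain ε = −(-9.786)/11400 = 8.5838e-04; σ = Eε = 121000 · 8.5838e-04 = 103.9 MPa.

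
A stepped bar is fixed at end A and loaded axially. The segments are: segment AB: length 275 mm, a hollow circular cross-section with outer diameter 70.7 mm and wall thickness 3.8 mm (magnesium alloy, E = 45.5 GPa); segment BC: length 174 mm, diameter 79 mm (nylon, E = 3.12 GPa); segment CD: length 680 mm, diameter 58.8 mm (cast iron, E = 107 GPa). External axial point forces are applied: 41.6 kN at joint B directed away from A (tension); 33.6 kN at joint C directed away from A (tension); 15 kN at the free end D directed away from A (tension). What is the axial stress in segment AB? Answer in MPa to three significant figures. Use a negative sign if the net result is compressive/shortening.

Internal axial forces (sectioning from the free end, tension +): N_CD = 15 kN, N_BC = 48.6 kN, N_AB = 90.2 kN.
A_AB = 798.7 mm².
σ_AB = N_AB/A_AB = 90200/798.7 = 112.9 MPa.

113 MPa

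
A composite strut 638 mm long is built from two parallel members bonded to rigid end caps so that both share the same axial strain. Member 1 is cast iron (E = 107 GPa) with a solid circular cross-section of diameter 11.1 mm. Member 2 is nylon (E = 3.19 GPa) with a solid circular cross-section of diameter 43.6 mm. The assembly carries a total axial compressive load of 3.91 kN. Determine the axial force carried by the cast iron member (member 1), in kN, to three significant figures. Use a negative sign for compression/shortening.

A_1 = 96.77 mm².
A_2 = 1493 mm².
Equal strain + equilibrium ⇒ each member carries load in proportion to AE: A₁E₁ = 10350000 N, A₂E₂ = 4763000 N, ΣAE = 15120000 N.
F₁ = P·A₁E₁/ΣAE = -3910·10350000/15120000 = -2678 N.

-2.68 kN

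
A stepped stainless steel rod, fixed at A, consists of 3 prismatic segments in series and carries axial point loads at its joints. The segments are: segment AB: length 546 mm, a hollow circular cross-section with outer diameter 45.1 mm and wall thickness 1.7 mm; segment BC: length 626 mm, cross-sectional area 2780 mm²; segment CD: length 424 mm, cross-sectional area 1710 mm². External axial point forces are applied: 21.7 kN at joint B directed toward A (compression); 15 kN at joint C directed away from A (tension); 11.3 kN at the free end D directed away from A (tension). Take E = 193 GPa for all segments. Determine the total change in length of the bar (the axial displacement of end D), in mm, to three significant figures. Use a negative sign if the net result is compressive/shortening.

Internal axial forces (sectioning from the free end, tension +): N_CD = 11.3 kN, N_BC = 26.3 kN, N_AB = 4.6 kN.
A_AB = 231.8 mm².
δ_AB = 4600·546/(231.8·193000) = 0.05614 mm
δ_BC = 26300·626/(2780·193000) = 0.03069 mm
δ_CD = 11300·424/(1710·193000) = 0.01452 mm
δ = Σδ_i = 0.1013 mm.

0.101 mm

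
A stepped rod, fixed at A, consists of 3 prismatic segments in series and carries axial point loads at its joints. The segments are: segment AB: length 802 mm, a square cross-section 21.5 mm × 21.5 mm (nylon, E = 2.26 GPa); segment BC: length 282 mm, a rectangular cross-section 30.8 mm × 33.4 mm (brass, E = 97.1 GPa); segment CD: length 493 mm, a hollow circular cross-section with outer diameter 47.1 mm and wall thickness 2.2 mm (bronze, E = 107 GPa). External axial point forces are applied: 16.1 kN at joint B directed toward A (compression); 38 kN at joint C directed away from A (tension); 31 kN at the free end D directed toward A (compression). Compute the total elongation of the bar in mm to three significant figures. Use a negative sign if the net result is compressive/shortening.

-7.43 mm

Internal axial forces (sectioning from the free end, tension +): N_CD = -31 kN, N_BC = 7 kN, N_AB = -9.1 kN.
A_AB = 462.2 mm².
A_BC = 1029 mm².
A_CD = 310.3 mm².
δ_AB = -9100·802/(462.2·2260) = -6.986 mm
δ_BC = 7000·282/(1029·97100) = 0.01976 mm
δ_CD = -31000·493/(310.3·107000) = -0.4603 mm
δ = Σδ_i = -7.427 mm.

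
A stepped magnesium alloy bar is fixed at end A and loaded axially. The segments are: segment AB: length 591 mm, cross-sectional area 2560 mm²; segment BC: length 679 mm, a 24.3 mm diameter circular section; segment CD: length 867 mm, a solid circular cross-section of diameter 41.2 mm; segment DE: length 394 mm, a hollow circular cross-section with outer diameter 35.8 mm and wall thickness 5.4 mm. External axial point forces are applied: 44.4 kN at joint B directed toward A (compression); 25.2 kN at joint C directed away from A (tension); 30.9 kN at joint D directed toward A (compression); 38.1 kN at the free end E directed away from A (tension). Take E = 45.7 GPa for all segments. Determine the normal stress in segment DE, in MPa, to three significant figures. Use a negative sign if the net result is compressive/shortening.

Internal axial forces (sectioning from the free end, tension +): N_DE = 38.1 kN, N_CD = 7.2 kN, N_BC = 32.4 kN, N_AB = -12 kN.
A_DE = 515.7 mm².
σ_DE = N_DE/A_DE = 38100/515.7 = 73.88 MPa.

73.9 MPa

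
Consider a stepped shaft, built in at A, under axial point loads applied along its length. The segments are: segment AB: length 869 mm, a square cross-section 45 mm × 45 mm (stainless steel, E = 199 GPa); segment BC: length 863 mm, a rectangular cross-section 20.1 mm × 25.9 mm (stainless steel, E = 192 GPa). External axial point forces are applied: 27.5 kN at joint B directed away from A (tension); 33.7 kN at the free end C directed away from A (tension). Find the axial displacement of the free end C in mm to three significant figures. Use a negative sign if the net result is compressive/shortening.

0.423 mm

Internal axial forces (sectioning from the free end, tension +): N_BC = 33.7 kN, N_AB = 61.2 kN.
A_AB = 2025 mm².
A_BC = 520.6 mm².
δ_AB = 61200·869/(2025·199000) = 0.132 mm
δ_BC = 33700·863/(520.6·192000) = 0.291 mm
δ = Σδ_i = 0.4229 mm.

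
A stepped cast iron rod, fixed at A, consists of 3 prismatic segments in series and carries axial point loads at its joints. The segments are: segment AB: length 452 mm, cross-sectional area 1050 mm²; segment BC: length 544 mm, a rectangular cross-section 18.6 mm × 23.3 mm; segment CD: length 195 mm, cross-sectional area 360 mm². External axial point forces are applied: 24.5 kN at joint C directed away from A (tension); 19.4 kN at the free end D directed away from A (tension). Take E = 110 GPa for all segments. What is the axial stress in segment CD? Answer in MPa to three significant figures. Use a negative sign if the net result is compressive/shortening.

Internal axial forces (sectioning from the free end, tension +): N_CD = 19.4 kN, N_BC = 43.9 kN, N_AB = 43.9 kN.
σ_CD = N_CD/A_CD = 19400/360 = 53.89 MPa.

53.9 MPa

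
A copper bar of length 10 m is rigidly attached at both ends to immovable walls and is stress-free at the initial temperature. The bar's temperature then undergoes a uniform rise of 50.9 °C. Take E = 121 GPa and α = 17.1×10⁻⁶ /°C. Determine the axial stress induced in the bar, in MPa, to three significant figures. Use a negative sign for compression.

-105 MPa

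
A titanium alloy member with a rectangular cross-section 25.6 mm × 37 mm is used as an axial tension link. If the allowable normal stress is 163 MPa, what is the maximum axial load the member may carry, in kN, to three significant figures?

154 kN

A = 947.2 mm².
P_max = σ_allow · A = 163 · 947.2 = 154400 N = 154.4 kN.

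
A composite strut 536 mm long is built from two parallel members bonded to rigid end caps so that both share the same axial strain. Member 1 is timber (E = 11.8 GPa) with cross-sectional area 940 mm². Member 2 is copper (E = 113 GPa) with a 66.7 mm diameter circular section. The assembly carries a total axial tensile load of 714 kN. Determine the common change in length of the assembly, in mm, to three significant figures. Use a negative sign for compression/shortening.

0.943 mm

A_2 = 3494 mm².
Equal strain + equilibrium ⇒ each member carries load in proportion to AE: A₁E₁ = 11090000 N, A₂E₂ = 394800000 N, ΣAE = 405900000 N.
δ = PL/ΣAE = 714000·536/405900000 = 0.9428 mm.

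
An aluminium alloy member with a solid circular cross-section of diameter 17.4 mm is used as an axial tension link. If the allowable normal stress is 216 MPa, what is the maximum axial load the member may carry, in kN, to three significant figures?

51.4 kN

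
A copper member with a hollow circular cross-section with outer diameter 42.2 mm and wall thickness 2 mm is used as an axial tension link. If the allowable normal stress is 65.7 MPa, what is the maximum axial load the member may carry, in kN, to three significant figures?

16.6 kN

A = 252.6 mm².
P_max = σ_allow · A = 65.7 · 252.6 = 16590 N = 16.59 kN.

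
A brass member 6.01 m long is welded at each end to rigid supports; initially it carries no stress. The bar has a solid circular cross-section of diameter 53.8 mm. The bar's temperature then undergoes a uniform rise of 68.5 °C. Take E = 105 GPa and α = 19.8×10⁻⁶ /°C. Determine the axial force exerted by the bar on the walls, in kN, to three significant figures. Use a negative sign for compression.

Free thermal expansion αLΔT = 19.8e-6 · 6010 · 68.5 = 8.151 mm.
The walls impose strain ε = −(8.151)/6010 = -1.3563e-03; σ = Eε = 105000 · -1.3563e-03 = -142.4 MPa.
Wall reaction R = σ·A = -142.4·2273 = -323700 N = -323.7 kN.

-324 kN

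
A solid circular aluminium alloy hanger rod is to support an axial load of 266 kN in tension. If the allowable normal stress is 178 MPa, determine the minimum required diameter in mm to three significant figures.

43.6 mm

Required area A ≥ P/σ_allow = 266000/178 = 1494 mm².
For a solid circular section, d ≥ √(4A/π) = 43.62 mm.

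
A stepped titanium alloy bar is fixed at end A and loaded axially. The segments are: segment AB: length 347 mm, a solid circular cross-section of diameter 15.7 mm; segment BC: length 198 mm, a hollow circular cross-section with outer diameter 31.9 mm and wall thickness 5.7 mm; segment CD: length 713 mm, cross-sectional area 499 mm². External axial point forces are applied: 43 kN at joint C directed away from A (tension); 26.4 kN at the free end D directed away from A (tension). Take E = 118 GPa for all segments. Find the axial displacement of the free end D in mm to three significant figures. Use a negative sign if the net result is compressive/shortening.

Internal axial forces (sectioning from the free end, tension +): N_CD = 26.4 kN, N_BC = 69.4 kN, N_AB = 69.4 kN.
A_AB = 193.6 mm².
A_BC = 469.2 mm².
δ_AB = 69400·347/(193.6·118000) = 1.054 mm
δ_BC = 69400·198/(469.2·118000) = 0.2482 mm
δ_CD = 26400·713/(499·118000) = 0.3197 mm
δ = Σδ_i = 1.622 mm.

1.62 mm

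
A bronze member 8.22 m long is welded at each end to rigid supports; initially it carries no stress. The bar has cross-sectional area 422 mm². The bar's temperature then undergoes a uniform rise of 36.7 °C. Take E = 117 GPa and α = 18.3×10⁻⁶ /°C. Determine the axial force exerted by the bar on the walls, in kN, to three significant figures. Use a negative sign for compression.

Free thermal expansion αLΔT = 18.3e-6 · 8220 · 36.7 = 5.521 mm.
The walls impose strain ε = −(5.521)/8220 = -6.7161e-04; σ = Eε = 117000 · -6.7161e-04 = -78.58 MPa.
Wall reaction R = σ·A = -78.58·422 = -33160 N = -33.16 kN.

-33.2 kN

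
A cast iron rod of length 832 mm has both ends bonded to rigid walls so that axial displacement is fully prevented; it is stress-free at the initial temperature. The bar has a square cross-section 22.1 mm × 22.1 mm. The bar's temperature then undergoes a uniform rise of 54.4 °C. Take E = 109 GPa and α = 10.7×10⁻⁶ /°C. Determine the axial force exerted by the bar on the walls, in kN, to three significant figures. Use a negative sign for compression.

-31.0 kN

Free thermal expansion αLΔT = 10.7e-6 · 832 · 54.4 = 0.4843 mm.
The walls impose strain ε = −(0.4843)/832 = -5.8208e-04; σ = Eε = 109000 · -5.8208e-04 = -63.45 MPa.
Wall reaction R = σ·A = -63.45·488.4 = -30990 N = -30.99 kN.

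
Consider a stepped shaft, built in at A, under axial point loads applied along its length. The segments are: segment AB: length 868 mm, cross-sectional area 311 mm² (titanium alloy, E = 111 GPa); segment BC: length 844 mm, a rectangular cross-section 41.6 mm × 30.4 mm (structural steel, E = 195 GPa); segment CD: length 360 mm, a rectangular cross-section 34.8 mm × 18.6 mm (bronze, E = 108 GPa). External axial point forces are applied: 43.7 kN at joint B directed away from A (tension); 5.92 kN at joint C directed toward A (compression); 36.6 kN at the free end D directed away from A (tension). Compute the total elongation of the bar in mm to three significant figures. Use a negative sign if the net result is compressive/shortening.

2.16 mm

Internal axial forces (sectioning from the free end, tension +): N_CD = 36.6 kN, N_BC = 30.68 kN, N_AB = 74.38 kN.
A_BC = 1265 mm².
A_CD = 647.3 mm².
δ_AB = 74380·868/(311·111000) = 1.87 mm
δ_BC = 30680·844/(1265·195000) = 0.105 mm
δ_CD = 36600·360/(647.3·108000) = 0.1885 mm
δ = Σδ_i = 2.164 mm.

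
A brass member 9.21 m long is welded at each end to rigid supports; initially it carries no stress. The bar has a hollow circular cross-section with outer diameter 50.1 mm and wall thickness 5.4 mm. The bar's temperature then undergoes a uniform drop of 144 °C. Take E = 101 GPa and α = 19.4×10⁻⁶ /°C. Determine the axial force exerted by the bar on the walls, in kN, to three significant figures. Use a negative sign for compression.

214 kN

Free thermal expansion αLΔT = 19.4e-6 · 9210 · -144 = -25.73 mm.
The walls impose strain ε = −(-25.73)/9210 = 2.7936e-03; σ = Eε = 101000 · 2.7936e-03 = 282.2 MPa.
Wall reaction R = σ·A = 282.2·758.3 = 214000 N = 214 kN.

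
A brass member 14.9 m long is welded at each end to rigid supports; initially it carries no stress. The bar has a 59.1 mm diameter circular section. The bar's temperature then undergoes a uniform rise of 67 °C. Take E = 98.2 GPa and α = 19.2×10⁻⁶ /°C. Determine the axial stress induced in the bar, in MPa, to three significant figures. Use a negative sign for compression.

Free thermal expansion αLΔT = 19.2e-6 · 14900 · 67 = 19.17 mm.
The walls impose strain ε = −(19.17)/14900 = -1.2864e-03; σ = Eε = 98200 · -1.2864e-03 = -126.3 MPa.

-126 MPa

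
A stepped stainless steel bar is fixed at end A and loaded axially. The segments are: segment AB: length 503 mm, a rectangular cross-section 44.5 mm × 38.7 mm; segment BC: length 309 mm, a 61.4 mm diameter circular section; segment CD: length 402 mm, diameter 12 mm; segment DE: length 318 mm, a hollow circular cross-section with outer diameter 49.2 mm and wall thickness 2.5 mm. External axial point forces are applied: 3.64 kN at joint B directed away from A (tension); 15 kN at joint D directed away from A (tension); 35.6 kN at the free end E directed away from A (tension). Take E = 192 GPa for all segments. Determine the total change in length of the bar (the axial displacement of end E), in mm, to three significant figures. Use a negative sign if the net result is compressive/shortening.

Internal axial forces (sectioning from the free end, tension +): N_DE = 35.6 kN, N_CD = 50.6 kN, N_BC = 50.6 kN, N_AB = 54.24 kN.
A_AB = 1722 mm².
A_BC = 2961 mm².
A_CD = 113.1 mm².
A_DE = 366.8 mm².
δ_AB = 54240·503/(1722·192000) = 0.08251 mm
δ_BC = 50600·309/(2961·192000) = 0.0275 mm
δ_CD = 50600·402/(113.1·192000) = 0.9367 mm
δ_DE = 35600·318/(366.8·192000) = 0.1608 mm
δ = Σδ_i = 1.208 mm.

1.21 mm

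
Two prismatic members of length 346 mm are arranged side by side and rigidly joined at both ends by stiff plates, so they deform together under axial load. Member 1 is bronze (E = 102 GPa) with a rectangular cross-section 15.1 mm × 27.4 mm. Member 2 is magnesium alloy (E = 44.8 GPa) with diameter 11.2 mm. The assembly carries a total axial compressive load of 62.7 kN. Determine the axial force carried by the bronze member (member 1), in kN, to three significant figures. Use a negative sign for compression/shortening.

A_1 = 413.7 mm².
A_2 = 98.52 mm².
Equal strain + equilibrium ⇒ each member carries load in proportion to AE: A₁E₁ = 42200000 N, A₂E₂ = 4414000 N, ΣAE = 46620000 N.
F₁ = P·A₁E₁/ΣAE = -62700·42200000/46620000 = -56760 N.

-56.8 kN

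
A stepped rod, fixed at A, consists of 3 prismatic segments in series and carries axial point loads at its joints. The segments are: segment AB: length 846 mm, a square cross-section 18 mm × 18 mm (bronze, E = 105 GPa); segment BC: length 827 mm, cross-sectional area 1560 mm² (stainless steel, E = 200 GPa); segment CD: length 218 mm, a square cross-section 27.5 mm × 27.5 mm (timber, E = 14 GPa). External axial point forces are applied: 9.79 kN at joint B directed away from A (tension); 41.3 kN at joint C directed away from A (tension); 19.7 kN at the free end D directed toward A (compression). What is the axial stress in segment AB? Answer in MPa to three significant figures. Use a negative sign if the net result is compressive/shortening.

Internal axial forces (sectioning from the free end, tension +): N_CD = -19.7 kN, N_BC = 21.6 kN, N_AB = 31.39 kN.
A_AB = 324 mm².
σ_AB = N_AB/A_AB = 31390/324 = 96.88 MPa.

96.9 MPa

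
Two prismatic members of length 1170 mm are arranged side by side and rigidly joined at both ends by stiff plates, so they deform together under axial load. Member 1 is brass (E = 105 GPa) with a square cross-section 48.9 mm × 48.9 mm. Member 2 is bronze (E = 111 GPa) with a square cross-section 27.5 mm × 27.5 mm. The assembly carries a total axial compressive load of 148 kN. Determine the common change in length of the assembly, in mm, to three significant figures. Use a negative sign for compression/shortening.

A_1 = 2391 mm².
A_2 = 756.2 mm².
Equal strain + equilibrium ⇒ each member carries load in proportion to AE: A₁E₁ = 251100000 N, A₂E₂ = 83940000 N, ΣAE = 335000000 N.
δ = PL/ΣAE = -148000·1170/335000000 = -0.5169 mm.

-0.517 mm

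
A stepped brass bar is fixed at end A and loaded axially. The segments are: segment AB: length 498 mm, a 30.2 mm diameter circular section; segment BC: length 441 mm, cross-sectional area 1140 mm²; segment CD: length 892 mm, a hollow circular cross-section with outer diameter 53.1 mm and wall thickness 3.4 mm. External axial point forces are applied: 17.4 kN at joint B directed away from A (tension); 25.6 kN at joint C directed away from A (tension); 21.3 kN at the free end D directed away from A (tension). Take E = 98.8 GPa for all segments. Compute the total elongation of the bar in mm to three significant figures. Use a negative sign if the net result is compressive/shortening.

Internal axial forces (sectioning from the free end, tension +): N_CD = 21.3 kN, N_BC = 46.9 kN, N_AB = 64.3 kN.
A_AB = 716.3 mm².
A_CD = 530.9 mm².
δ_AB = 64300·498/(716.3·98800) = 0.4525 mm
δ_BC = 46900·441/(1140·98800) = 0.1836 mm
δ_CD = 21300·892/(530.9·98800) = 0.3622 mm
δ = Σδ_i = 0.9983 mm.

0.998 mm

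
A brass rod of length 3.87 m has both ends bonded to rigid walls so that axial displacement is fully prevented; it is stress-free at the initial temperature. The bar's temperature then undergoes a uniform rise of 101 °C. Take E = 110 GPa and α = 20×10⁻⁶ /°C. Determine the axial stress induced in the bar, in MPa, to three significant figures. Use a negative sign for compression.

-222 MPa

Free thermal expansion αLΔT = 20e-6 · 3870 · 101 = 7.817 mm.
The walls impose strain ε = −(7.817)/3870 = -2.0200e-03; σ = Eε = 110000 · -2.0200e-03 = -222.2 MPa.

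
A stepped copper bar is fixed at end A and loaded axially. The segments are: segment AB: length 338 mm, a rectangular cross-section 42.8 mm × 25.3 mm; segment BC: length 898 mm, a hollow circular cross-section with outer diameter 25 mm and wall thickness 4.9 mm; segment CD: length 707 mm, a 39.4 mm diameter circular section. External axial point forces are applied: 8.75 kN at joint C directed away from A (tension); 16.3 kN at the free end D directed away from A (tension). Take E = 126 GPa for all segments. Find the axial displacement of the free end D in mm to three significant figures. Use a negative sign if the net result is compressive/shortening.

0.714 mm

Internal axial forces (sectioning from the free end, tension +): N_CD = 16.3 kN, N_BC = 25.05 kN, N_AB = 25.05 kN.
A_AB = 1083 mm².
A_BC = 309.4 mm².
A_CD = 1219 mm².
δ_AB = 25050·338/(1083·126000) = 0.06206 mm
δ_BC = 25050·898/(309.4·126000) = 0.577 mm
δ_CD = 16300·707/(1219·126000) = 0.07502 mm
δ = Σδ_i = 0.7141 mm.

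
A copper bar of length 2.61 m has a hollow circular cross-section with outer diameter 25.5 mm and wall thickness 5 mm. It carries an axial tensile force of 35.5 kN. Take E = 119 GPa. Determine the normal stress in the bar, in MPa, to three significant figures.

110 MPa

A = 322 mm².
σ = N/A = 35500/322 = 110.2 MPa.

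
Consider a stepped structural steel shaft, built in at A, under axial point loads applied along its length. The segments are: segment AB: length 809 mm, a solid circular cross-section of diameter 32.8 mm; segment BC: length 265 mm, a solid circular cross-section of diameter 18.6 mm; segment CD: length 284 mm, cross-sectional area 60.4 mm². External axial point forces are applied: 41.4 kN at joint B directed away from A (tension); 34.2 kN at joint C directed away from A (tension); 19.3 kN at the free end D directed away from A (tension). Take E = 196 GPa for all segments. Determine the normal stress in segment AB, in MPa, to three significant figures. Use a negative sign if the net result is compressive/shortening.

Internal axial forces (sectioning from the free end, tension +): N_CD = 19.3 kN, N_BC = 53.5 kN, N_AB = 94.9 kN.
A_AB = 845 mm².
σ_AB = N_AB/A_AB = 94900/845 = 112.3 MPa.

112 MPa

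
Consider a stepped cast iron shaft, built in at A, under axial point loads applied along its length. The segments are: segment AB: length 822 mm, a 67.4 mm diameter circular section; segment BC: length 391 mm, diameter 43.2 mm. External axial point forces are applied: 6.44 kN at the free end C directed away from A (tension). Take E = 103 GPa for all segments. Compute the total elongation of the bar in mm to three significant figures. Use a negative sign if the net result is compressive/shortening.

Internal axial forces (sectioning from the free end, tension +): N_BC = 6.44 kN, N_AB = 6.44 kN.
A_AB = 3568 mm².
A_BC = 1466 mm².
δ_AB = 6440·822/(3568·103000) = 0.0144 mm
δ_BC = 6440·391/(1466·103000) = 0.01668 mm
δ = Σδ_i = 0.03108 mm.

0.0311 mm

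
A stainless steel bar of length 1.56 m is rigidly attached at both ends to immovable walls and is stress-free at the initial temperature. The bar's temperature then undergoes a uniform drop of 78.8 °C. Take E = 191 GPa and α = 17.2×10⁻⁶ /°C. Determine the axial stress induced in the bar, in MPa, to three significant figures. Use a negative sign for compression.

Free thermal expansion αLΔT = 17.2e-6 · 1560 · -78.8 = -2.114 mm.
The walls impose strain ε = −(-2.114)/1560 = 1.3554e-03; σ = Eε = 191000 · 1.3554e-03 = 258.9 MPa.

259 MPa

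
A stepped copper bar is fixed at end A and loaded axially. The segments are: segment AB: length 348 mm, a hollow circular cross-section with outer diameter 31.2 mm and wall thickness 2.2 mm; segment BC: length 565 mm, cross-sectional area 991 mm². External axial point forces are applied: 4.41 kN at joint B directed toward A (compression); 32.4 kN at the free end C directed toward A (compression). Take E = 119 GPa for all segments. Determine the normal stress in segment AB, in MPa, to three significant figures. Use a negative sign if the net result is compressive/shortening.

-184 MPa

Internal axial forces (sectioning from the free end, tension +): N_BC = -32.4 kN, N_AB = -36.81 kN.
A_AB = 200.4 mm².
σ_AB = N_AB/A_AB = -36810/200.4 = -183.7 MPa.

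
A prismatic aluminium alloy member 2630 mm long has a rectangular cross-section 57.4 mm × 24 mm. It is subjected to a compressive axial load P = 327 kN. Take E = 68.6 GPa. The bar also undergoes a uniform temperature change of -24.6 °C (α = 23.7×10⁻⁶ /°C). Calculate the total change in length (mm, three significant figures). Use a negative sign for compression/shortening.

A = 1378 mm².
δ_mech = NL/(AE) = -327000·2630/(1378·68600) = -9.1 mm.
δ_thermal = αLΔT = 23.7e-6·2630·-24.6 = -1.533 mm.
δ = δ_mech + δ_thermal = -10.63 mm.

-10.6 mm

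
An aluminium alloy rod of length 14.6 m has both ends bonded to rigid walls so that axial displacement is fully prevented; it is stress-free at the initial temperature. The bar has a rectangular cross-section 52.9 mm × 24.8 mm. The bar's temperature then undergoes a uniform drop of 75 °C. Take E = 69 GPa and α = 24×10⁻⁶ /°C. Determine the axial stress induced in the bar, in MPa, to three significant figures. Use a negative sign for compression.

Free thermal expansion αLΔT = 24e-6 · 14600 · -75 = -26.28 mm.
The walls impose strain ε = −(-26.28)/14600 = 1.8000e-03; σ = Eε = 69000 · 1.8000e-03 = 124.2 MPa.

124 MPa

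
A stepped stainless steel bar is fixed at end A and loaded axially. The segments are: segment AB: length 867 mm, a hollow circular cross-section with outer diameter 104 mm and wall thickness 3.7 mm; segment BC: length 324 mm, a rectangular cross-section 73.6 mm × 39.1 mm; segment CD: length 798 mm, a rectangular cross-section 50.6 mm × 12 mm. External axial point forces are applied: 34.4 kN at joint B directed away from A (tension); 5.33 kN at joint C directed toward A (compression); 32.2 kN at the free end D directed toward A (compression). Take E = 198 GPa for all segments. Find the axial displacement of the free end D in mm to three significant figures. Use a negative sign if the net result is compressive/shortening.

-0.247 mm

Internal axial forces (sectioning from the free end, tension +): N_CD = -32.2 kN, N_BC = -37.53 kN, N_AB = -3.13 kN.
A_AB = 1166 mm².
A_BC = 2878 mm².
A_CD = 607.2 mm².
δ_AB = -3130·867/(1166·198000) = -0.01176 mm
δ_BC = -37530·324/(2878·198000) = -0.02134 mm
δ_CD = -32200·798/(607.2·198000) = -0.2137 mm
δ = Σδ_i = -0.2468 mm.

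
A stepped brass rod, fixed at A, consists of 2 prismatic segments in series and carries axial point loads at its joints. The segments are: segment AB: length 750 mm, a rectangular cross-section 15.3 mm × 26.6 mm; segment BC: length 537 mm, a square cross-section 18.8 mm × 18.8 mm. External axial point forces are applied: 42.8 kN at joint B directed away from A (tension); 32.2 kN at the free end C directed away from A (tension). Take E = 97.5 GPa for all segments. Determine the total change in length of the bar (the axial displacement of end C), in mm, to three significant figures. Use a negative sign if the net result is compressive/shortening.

1.92 mm

Internal axial forces (sectioning from the free end, tension +): N_BC = 32.2 kN, N_AB = 75 kN.
A_AB = 407 mm².
A_BC = 353.4 mm².
δ_AB = 75000·750/(407·97500) = 1.418 mm
δ_BC = 32200·537/(353.4·97500) = 0.5018 mm
δ = Σδ_i = 1.919 mm.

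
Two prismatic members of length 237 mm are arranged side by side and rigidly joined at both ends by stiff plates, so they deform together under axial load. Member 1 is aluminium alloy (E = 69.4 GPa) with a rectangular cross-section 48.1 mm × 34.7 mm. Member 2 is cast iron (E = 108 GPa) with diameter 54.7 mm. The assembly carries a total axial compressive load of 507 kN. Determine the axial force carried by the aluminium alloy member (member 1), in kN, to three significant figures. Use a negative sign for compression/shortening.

-159 kN

A_1 = 1669 mm².
A_2 = 2350 mm².
Equal strain + equilibrium ⇒ each member carries load in proportion to AE: A₁E₁ = 115800000 N, A₂E₂ = 253800000 N, ΣAE = 369600000 N.
F₁ = P·A₁E₁/ΣAE = -507000·115800000/369600000 = -158900 N.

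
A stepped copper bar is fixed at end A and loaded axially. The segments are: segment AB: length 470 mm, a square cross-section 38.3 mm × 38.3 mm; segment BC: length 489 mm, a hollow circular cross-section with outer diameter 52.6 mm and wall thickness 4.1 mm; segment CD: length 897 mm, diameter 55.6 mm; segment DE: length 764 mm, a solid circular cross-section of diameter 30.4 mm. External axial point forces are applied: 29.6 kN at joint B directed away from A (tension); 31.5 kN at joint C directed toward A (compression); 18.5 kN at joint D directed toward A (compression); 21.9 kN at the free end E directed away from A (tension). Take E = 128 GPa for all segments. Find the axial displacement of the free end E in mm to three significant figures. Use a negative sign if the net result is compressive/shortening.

Internal axial forces (sectioning from the free end, tension +): N_DE = 21.9 kN, N_CD = 3.4 kN, N_BC = -28.1 kN, N_AB = 1.5 kN.
A_AB = 1467 mm².
A_BC = 624.7 mm².
A_CD = 2428 mm².
A_DE = 725.8 mm².
δ_AB = 1500·470/(1467·128000) = 0.003755 mm
δ_BC = -28100·489/(624.7·128000) = -0.1718 mm
δ_CD = 3400·897/(2428·128000) = 0.009813 mm
δ_DE = 21900·764/(725.8·128000) = 0.1801 mm
δ = Σδ_i = 0.02182 mm.

0.0218 mm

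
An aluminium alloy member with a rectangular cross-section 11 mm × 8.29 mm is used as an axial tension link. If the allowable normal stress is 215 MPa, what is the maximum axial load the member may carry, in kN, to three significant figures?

A = 91.19 mm².
P_max = σ_allow · A = 215 · 91.19 = 19610 N = 19.61 kN.

19.6 kN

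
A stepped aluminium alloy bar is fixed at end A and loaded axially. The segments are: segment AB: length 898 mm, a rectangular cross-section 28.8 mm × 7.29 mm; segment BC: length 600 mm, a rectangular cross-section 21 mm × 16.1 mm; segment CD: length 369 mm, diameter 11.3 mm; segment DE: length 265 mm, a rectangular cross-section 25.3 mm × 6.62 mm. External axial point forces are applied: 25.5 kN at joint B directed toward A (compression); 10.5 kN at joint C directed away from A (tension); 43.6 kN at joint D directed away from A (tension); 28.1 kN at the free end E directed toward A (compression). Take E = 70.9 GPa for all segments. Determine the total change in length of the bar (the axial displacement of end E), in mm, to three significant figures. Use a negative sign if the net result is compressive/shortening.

0.858 mm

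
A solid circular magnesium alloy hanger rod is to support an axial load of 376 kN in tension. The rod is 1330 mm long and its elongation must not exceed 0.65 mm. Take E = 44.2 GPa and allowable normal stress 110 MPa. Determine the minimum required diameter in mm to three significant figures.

149 mm

Required area A ≥ P/σ_allow = 376000/110 = 3418 mm².
For a solid circular section, d ≥ √(4A/π) = 65.97 mm.
Elongation limit: A ≥ PL/(Eδ_allow) = 376000·1330/(44200·0.65) = 17410 mm² ⇒ d ≥ 148.9 mm.
The elongation limit governs.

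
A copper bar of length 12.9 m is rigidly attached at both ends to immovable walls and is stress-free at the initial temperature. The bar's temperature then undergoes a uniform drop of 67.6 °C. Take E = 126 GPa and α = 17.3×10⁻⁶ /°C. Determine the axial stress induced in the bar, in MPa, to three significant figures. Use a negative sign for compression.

147 MPa

Free thermal expansion αLΔT = 17.3e-6 · 12900 · -67.6 = -15.09 mm.
The walls impose strain ε = −(-15.09)/12900 = 1.1695e-03; σ = Eε = 126000 · 1.1695e-03 = 147.4 MPa.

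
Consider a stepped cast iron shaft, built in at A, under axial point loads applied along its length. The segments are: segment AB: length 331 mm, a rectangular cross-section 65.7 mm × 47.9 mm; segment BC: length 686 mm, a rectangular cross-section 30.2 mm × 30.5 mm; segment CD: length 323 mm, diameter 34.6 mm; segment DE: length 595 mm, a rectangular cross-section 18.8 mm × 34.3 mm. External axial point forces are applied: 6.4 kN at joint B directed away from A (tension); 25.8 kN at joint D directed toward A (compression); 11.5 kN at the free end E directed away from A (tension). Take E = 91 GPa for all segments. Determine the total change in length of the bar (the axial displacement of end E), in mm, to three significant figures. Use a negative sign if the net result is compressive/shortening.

-0.0635 mm

Internal axial forces (sectioning from the free end, tension +): N_DE = 11.5 kN, N_CD = -14.3 kN, N_BC = -14.3 kN, N_AB = -7.9 kN.
A_AB = 3147 mm².
A_BC = 921.1 mm².
A_CD = 940.2 mm².
A_DE = 644.8 mm².
δ_AB = -7900·331/(3147·91000) = -0.009131 mm
δ_BC = -14300·686/(921.1·91000) = -0.117 mm
δ_CD = -14300·323/(940.2·91000) = -0.05398 mm
δ_DE = 11500·595/(644.8·91000) = 0.1166 mm
δ = Σδ_i = -0.06354 mm.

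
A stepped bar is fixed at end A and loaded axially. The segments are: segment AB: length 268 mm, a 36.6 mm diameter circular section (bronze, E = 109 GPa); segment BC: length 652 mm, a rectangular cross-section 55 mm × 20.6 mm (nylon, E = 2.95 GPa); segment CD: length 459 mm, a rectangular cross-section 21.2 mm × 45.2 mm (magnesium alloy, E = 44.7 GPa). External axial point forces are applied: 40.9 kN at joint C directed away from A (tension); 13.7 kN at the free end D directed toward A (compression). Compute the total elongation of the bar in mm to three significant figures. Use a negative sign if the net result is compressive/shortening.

Internal axial forces (sectioning from the free end, tension +): N_CD = -13.7 kN, N_BC = 27.2 kN, N_AB = 27.2 kN.
A_AB = 1052 mm².
A_BC = 1133 mm².
A_CD = 958.2 mm².
δ_AB = 27200·268/(1052·109000) = 0.06357 mm
δ_BC = 27200·652/(1133·2950) = 5.306 mm
δ_CD = -13700·459/(958.2·44700) = -0.1468 mm
δ = Σδ_i = 5.223 mm.

5.22 mm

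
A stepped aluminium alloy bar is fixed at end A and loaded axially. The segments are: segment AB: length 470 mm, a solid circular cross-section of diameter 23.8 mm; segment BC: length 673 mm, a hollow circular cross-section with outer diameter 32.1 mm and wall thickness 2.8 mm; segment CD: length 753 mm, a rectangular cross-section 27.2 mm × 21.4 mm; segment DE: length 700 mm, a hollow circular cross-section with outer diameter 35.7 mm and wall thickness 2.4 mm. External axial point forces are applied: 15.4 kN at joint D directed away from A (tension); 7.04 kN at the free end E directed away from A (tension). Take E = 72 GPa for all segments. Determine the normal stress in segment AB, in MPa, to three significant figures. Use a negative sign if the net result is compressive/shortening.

Internal axial forces (sectioning from the free end, tension +): N_DE = 7.04 kN, N_CD = 22.44 kN, N_BC = 22.44 kN, N_AB = 22.44 kN.
A_AB = 444.9 mm².
σ_AB = N_AB/A_AB = 22440/444.9 = 50.44 MPa.

50.4 MPa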